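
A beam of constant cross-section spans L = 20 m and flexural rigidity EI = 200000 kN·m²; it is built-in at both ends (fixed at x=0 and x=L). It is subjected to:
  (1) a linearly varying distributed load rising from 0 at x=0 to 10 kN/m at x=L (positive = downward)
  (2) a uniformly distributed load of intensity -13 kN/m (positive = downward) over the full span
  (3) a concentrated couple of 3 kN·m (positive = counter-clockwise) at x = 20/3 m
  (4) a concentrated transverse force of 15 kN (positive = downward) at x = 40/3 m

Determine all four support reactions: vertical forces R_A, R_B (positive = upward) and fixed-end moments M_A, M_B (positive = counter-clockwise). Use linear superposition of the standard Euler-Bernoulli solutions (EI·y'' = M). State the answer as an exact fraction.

Load 1 — triangular load w₀=10 kN/m (0→w₀ over full span):
  R_A = 3w₀L/20 = 3·10·20/20 = 30 kN
  M_A = w₀L²/30 = 10·20²/30 = 400/3 kN·m
  R_B = 7w₀L/20 = 7·10·20/20 = 70 kN
  M_B = -w₀L²/20 = -10·20²/20 = -200 kN·m
Load 2 — uniform load w=-13 kN/m over full span:
  R_A = wL/2 = (-13)·20/2 = -130 kN
  M_A = wL²/12 = (-13)·20²/12 = -1300/3 kN·m
  R_B = wL/2 = (-13)·20/2 = -130 kN
  M_B = -wL²/12 = -(-13)·20²/12 = 1300/3 kN·m
Load 3 — applied couple M₀=3 kN·m at a=20/3 m (b=L-a=40/3):
  R_A = 6M₀ab/L³ = 6·3·(20/3)·(40/3)/20³ = 1/5 kN
  M_A = M₀b(2a-b)/L² = 3·(40/3)·(2·(20/3)-(40/3))/20² = 0 kN·m
  R_B = -6M₀ab/L³ = -6·3·(20/3)·(40/3)/20³ = -1/5 kN
  M_B = M₀a(2b-a)/L² = 3·(20/3)·(2·(40/3)-(20/3))/20² = 1 kN·m
Load 4 — point force P=15 kN at a=40/3 m (b=L-a=20/3):
  R_A = Pb²(3a+b)/L³ = 15·(20/3)²·(3·(40/3)+(20/3))/20³ = 35/9 kN
  M_A = Pab²/L² = 15·(40/3)·(20/3)²/20² = 200/9 kN·m
  R_B = Pa²(a+3b)/L³ = 15·(40/3)²·((40/3)+3·(20/3))/20³ = 100/9 kN
  M_B = -Pa²b/L² = -15·(40/3)²·(20/3)/20² = -400/9 kN·m
Superposition: R_A = -4316/45 kN, M_A = -2500/9 kN·m, R_B = -2209/45 kN, M_B = 1709/9 kN·m

R_A = -4316/45 kN, M_A = -2500/9 kN·m, R_B = -2209/45 kN, M_B = 1709/9 kN·m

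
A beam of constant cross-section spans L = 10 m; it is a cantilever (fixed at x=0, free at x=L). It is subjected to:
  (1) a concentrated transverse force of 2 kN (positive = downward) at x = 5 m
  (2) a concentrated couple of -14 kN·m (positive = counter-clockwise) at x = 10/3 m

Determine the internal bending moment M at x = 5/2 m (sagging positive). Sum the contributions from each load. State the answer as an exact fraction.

M(5/2) = -19 kN·m

Load 1 — point force P=2 kN at a=5 m (b=L-a=5):
  M_1 = -P(a-x)  [x≤a] = -2·(5-(5/2)) = -5 kN·m
Load 2 — applied couple M₀=-14 kN·m at a=10/3 m (b=L-a=20/3):
  M_2 = M₀  [x≤a] = (-14) = -14 kN·m
Superposition: M = Σ M_i = -19 kN·m ≈ -19.000000 kN·m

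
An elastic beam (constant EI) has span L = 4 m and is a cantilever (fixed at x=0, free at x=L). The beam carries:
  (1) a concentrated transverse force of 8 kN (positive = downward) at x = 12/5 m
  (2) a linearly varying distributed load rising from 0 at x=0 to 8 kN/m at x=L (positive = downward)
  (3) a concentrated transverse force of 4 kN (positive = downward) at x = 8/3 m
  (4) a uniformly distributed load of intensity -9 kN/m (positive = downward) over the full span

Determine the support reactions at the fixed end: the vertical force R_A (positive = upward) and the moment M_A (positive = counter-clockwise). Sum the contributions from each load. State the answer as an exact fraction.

R_A = -8 kN, M_A = 8/15 kN·m

Load 1 — point force P=8 kN at a=12/5 m (b=L-a=8/5):
  R_A = P = 8 kN
  M_A = Pa = 8·(12/5) = 96/5 kN·m
Load 2 — triangular load w₀=8 kN/m (0→w₀ over full span):
  R_A = w₀L/2 = 8·4/2 = 16 kN
  M_A = w₀L²/3 = 8·4²/3 = 128/3 kN·m
Load 3 — point force P=4 kN at a=8/3 m (b=L-a=4/3):
  R_A = P = 4 kN
  M_A = Pa = 4·(8/3) = 32/3 kN·m
Load 4 — uniform load w=-9 kN/m over full span:
  R_A = wL = (-9)·4 = -36 kN
  M_A = wL²/2 = (-9)·4²/2 = -72 kN·m
Superposition: R_A = -8 kN, M_A = 8/15 kN·m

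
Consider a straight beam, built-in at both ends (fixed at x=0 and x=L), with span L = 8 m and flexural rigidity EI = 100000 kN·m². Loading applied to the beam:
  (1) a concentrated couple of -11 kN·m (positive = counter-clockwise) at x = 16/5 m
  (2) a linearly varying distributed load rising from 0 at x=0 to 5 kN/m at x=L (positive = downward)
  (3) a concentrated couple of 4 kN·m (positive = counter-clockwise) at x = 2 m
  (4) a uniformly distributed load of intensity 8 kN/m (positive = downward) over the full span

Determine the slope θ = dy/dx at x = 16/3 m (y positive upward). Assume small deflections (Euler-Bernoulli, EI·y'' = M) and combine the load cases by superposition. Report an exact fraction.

Load 1 — applied couple M₀=-11 kN·m at a=16/5 m (b=L-a=24/5):
  θ_1 = (R_Ax²/2 - M_Ax - M₀(x-a))/EI  [x>a] with R_A=-99/50, M_A=-33/25 = ((-99/50)·(16/3)²/2 - (-33/25)·(16/3) - (-11)·((16/3)-(16/5)))/100000 = 11/468750 rad
Load 2 — triangular load w₀=5 kN/m (0→w₀ over full span):
  θ_2 = -w₀(2x(L-x)(L-2x)(x+2L)+x²(L-x)²)/(120LEI) = -5·(2·(16/3)·(8-(16/3))·(8-2·(16/3))·((16/3)+2·8)+(16/3)²·(8-(16/3))²)/(120·8·100000) = 56/759375 rad
Load 3 — applied couple M₀=4 kN·m at a=2 m (b=L-a=6):
  θ_3 = (R_Ax²/2 - M_Ax - M₀(x-a))/EI  [x>a] with R_A=9/16, M_A=-3/4 = ((9/16)·(16/3)²/2 - (-3/4)·(16/3) - 4·((16/3)-2))/100000 = -1/75000 rad
Load 4 — uniform load w=8 kN/m over full span:
  θ_4 = -wx(L-x)(L-2x)/(12EI) = -8·(16/3)·(8-(16/3))·(8-2·(16/3))/(12·100000) = 64/253125 rad
Superposition: θ = Σ θ_i = 51139/151875000 rad ≈ 0.000337 rad

θ(16/3) = 51139/151875000 rad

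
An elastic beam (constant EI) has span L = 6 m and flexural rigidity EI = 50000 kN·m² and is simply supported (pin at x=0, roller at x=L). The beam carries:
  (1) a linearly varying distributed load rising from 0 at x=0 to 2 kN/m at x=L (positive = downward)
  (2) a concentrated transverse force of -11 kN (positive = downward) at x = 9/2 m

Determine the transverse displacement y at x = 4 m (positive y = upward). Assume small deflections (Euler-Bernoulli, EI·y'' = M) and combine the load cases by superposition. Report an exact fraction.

y(4) = 251/720000 m

Load 1 — triangular load w₀=2 kN/m (0→w₀ over full span):
  y_1 = -w₀x(7L⁴-10L²x²+3x⁴)/(360LEI) = -2·4·(7·6⁴-10·6²·4²+3·4⁴)/(360·6·50000) = -17/56250 m
Load 2 — point force P=-11 kN at a=9/2 m (b=L-a=3/2):
  y_2 = -Pbx(L²-b²-x²)/(6LEI)  [x≤a] = -(-11)·(3/2)·4·(6²-(3/2)²-4²)/(6·6·50000) = 781/1200000 m
Superposition: y = Σ y_i = 251/720000 m ≈ 0.000349 m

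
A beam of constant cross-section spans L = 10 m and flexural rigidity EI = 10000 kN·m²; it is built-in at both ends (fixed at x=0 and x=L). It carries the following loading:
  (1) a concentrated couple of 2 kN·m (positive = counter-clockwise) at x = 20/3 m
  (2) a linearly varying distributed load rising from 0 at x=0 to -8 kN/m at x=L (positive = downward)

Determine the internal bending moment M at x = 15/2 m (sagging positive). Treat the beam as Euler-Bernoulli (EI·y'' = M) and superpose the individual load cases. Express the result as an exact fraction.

Load 1 — applied couple M₀=2 kN·m at a=20/3 m (b=L-a=10/3):
  M_1 = R_Ax - M_A - M₀  [x>a] with R_A=4/15, M_A=2/3 = (4/15)·(15/2) - (2/3) - 2 = -2/3 kN·m
Load 2 — triangular load w₀=-8 kN/m (0→w₀ over full span):
  M_2 = 3w₀Lx/20 - w₀L²/30 - w₀x³/(6L) = 3·(-8)·10·(15/2)/20 - (-8)·10²/30 - (-8)·(15/2)³/(6·10) = -85/12 kN·m
Superposition: M = Σ M_i = -31/4 kN·m ≈ -7.750000 kN·m

M(15/2) = -31/4 kN·m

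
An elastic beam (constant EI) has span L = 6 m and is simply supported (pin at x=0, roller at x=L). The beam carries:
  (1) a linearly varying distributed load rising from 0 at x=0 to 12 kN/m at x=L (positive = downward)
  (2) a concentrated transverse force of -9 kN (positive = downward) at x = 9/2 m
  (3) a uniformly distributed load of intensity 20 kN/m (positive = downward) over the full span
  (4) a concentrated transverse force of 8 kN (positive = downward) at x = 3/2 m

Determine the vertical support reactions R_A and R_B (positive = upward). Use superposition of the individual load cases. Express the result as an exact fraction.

Load 1 — triangular load w₀=12 kN/m (0→w₀ over full span):
  R_A = w₀L/6 = 12·6/6 = 12 kN
  R_B = w₀L/3 = 12·6/3 = 24 kN
Load 2 — point force P=-9 kN at a=9/2 m (b=L-a=3/2):
  R_A = Pb/L = (-9)·(3/2)/6 = -9/4 kN
  R_B = Pa/L = (-9)·(9/2)/6 = -27/4 kN
Load 3 — uniform load w=20 kN/m over full span:
  R_A = wL/2 = 20·6/2 = 60 kN
  R_B = wL/2 = 20·6/2 = 60 kN
Load 4 — point force P=8 kN at a=3/2 m (b=L-a=9/2):
  R_A = Pb/L = 8·(9/2)/6 = 6 kN
  R_B = Pa/L = 8·(3/2)/6 = 2 kN
Superposition: R_A = 303/4 kN, R_B = 317/4 kN

R_A = 303/4 kN, R_B = 317/4 kN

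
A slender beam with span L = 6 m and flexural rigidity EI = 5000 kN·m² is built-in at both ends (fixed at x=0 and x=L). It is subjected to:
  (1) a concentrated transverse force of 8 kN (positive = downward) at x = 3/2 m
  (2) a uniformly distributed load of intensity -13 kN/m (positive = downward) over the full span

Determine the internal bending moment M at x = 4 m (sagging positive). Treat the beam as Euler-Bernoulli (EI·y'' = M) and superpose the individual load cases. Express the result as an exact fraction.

M(4) = -51/4 kN·m

Load 1 — point force P=8 kN at a=3/2 m (b=L-a=9/2):
  M_1 = Pa²(a+3b)(L-x)/L³ - Pa²b/L²  [x>a] = 8·(3/2)²·((3/2)+3·(9/2))·(6-4)/6³ - 8·(3/2)²·(9/2)/6² = 1/4 kN·m
Load 2 — uniform load w=-13 kN/m over full span:
  M_2 = wLx/2 - wL²/12 - wx²/2 = (-13)·6·4/2 - (-13)·6²/12 - (-13)·4²/2 = -13 kN·m
Superposition: M = Σ M_i = -51/4 kN·m ≈ -12.750000 kN·m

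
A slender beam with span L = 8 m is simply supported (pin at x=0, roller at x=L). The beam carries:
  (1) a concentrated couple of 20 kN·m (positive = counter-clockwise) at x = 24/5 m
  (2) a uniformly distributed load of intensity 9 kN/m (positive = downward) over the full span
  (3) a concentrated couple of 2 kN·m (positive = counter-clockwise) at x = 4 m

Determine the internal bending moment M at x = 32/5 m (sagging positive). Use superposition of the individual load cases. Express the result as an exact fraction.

Load 1 — applied couple M₀=20 kN·m at a=24/5 m (b=L-a=16/5):
  M_1 = M₀x/L - M₀  [x>a] = 20·(32/5)/8 - 20 = -4 kN·m
Load 2 — uniform load w=9 kN/m over full span:
  M_2 = wx(L-x)/2 = 9·(32/5)·(8-(32/5))/2 = 1152/25 kN·m
Load 3 — applied couple M₀=2 kN·m at a=4 m (b=L-a=4):
  M_3 = M₀x/L - M₀  [x>a] = 2·(32/5)/8 - 2 = -2/5 kN·m
Superposition: M = Σ M_i = 1042/25 kN·m ≈ 41.680000 kN·m

M(32/5) = 1042/25 kN·m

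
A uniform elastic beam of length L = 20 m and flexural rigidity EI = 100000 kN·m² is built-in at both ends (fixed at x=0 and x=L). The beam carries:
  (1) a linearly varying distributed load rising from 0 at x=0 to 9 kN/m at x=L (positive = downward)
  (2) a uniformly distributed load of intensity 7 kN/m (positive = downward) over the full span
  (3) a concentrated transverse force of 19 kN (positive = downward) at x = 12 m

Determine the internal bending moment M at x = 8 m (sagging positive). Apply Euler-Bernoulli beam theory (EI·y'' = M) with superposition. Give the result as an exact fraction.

M(8) = 66484/375 kN·m

Load 1 — triangular load w₀=9 kN/m (0→w₀ over full span):
  M_1 = 3w₀Lx/20 - w₀L²/30 - w₀x³/(6L) = 3·9·20·8/20 - 9·20²/30 - 9·8³/(6·20) = 288/5 kN·m
Load 2 — uniform load w=7 kN/m over full span:
  M_2 = wLx/2 - wL²/12 - wx²/2 = 7·20·8/2 - 7·20²/12 - 7·8²/2 = 308/3 kN·m
Load 3 — point force P=19 kN at a=12 m (b=L-a=8):
  M_3 = Pb²(3a+b)x/L³ - Pab²/L²  [x≤a] = 19·8²·(3·12+8)·8/20³ - 19·12·8²/20² = 2128/125 kN·m
Superposition: M = Σ M_i = 66484/375 kN·m ≈ 177.290667 kN·m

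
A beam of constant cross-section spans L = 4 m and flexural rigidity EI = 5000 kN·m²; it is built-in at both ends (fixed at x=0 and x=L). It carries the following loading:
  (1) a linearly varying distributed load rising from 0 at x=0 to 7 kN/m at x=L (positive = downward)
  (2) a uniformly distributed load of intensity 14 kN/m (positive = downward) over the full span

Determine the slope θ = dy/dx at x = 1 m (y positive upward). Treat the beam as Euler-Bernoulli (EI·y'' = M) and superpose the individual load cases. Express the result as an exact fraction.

Load 1 — triangular load w₀=7 kN/m (0→w₀ over full span):
  θ_1 = -w₀(2x(L-x)(L-2x)(x+2L)+x²(L-x)²)/(120LEI) = -7·(2·1·(4-1)·(4-2·1)·(1+2·4)+1²·(4-1)²)/(120·4·5000) = -273/800000 rad
Load 2 — uniform load w=14 kN/m over full span:
  θ_2 = -wx(L-x)(L-2x)/(12EI) = -14·1·(4-1)·(4-2·1)/(12·5000) = -7/5000 rad
Superposition: θ = Σ θ_i = -1393/800000 rad ≈ -0.001741 rad

θ(1) = -1393/800000 rad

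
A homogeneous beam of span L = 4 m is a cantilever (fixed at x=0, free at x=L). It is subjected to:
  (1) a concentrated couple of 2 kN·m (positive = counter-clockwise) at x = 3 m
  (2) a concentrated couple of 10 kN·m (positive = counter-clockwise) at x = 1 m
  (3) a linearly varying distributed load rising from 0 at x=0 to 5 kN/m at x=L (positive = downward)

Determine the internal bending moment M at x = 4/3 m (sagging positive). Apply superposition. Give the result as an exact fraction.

M(4/3) = -958/81 kN·m

Load 1 — applied couple M₀=2 kN·m at a=3 m (b=L-a=1):
  M_1 = M₀  [x≤a] = 2 = 2 kN·m
Load 2 — applied couple M₀=10 kN·m at a=1 m (b=L-a=3):
  M_2 = 0  [x>a] = 0 kN·m
Load 3 — triangular load w₀=5 kN/m (0→w₀ over full span):
  M_3 = w₀Lx/2 - w₀L²/3 - w₀x³/(6L) = 5·4·(4/3)/2 - 5·4²/3 - 5·(4/3)³/(6·4) = -1120/81 kN·m
Superposition: M = Σ M_i = -958/81 kN·m ≈ -11.827160 kN·m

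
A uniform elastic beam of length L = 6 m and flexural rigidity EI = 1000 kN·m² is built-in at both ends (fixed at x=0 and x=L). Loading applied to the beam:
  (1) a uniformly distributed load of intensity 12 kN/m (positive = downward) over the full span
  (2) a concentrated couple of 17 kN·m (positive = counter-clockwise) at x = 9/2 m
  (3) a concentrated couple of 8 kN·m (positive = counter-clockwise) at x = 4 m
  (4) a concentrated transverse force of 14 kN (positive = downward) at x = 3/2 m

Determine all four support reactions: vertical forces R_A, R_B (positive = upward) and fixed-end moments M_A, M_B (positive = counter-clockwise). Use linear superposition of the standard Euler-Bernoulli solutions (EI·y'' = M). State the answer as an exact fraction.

Load 1 — uniform load w=12 kN/m over full span:
  R_A = wL/2 = 12·6/2 = 36 kN
  M_A = wL²/12 = 12·6²/12 = 36 kN·m
  R_B = wL/2 = 12·6/2 = 36 kN
  M_B = -wL²/12 = -12·6²/12 = -36 kN·m
Load 2 — applied couple M₀=17 kN·m at a=9/2 m (b=L-a=3/2):
  R_A = 6M₀ab/L³ = 6·17·(9/2)·(3/2)/6³ = 51/16 kN
  M_A = M₀b(2a-b)/L² = 17·(3/2)·(2·(9/2)-(3/2))/6² = 85/16 kN·m
  R_B = -6M₀ab/L³ = -6·17·(9/2)·(3/2)/6³ = -51/16 kN
  M_B = M₀a(2b-a)/L² = 17·(9/2)·(2·(3/2)-(9/2))/6² = -51/16 kN·m
Load 3 — applied couple M₀=8 kN·m at a=4 m (b=L-a=2):
  R_A = 6M₀ab/L³ = 6·8·4·2/6³ = 16/9 kN
  M_A = M₀b(2a-b)/L² = 8·2·(2·4-2)/6² = 8/3 kN·m
  R_B = -6M₀ab/L³ = -6·8·4·2/6³ = -16/9 kN
  M_B = M₀a(2b-a)/L² = 8·4·(2·2-4)/6² = 0 kN·m
Load 4 — point force P=14 kN at a=3/2 m (b=L-a=9/2):
  R_A = Pb²(3a+b)/L³ = 14·(9/2)²·(3·(3/2)+(9/2))/6³ = 189/16 kN
  M_A = Pab²/L² = 14·(3/2)·(9/2)²/6² = 189/16 kN·m
  R_B = Pa²(a+3b)/L³ = 14·(3/2)²·((3/2)+3·(9/2))/6³ = 35/16 kN
  M_B = -Pa²b/L² = -14·(3/2)²·(9/2)/6² = -63/16 kN·m
Superposition: R_A = 475/9 kN, M_A = 1339/24 kN·m, R_B = 299/9 kN, M_B = -345/8 kN·m

R_A = 475/9 kN, M_A = 1339/24 kN·m, R_B = 299/9 kN, M_B = -345/8 kN·m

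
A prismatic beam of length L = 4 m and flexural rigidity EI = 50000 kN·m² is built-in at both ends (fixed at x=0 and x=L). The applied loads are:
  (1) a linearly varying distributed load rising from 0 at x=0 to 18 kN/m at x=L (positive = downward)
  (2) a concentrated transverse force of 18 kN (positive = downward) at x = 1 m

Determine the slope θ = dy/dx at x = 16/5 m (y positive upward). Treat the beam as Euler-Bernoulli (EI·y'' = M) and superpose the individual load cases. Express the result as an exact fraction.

θ(16/5) = 4197/31250000 rad

Load 1 — triangular load w₀=18 kN/m (0→w₀ over full span):
  θ_1 = -w₀(2x(L-x)(L-2x)(x+2L)+x²(L-x)²)/(120LEI) = -18·(2·(16/5)·(4-(16/5))·(4-2·(16/5))·((16/5)+2·4)+(16/5)²·(4-(16/5))²)/(120·4·50000) = 192/1953125 rad
Load 2 — point force P=18 kN at a=1 m (b=L-a=3):
  θ_2 = Pa²(L-x)(2bL-(3b+a)(L-x))/(2L³EI)  [x>a] = 18·1²·(4-(16/5))·(2·3·4-(3·3+1)·(4-(16/5)))/(2·4³·50000) = 9/250000 rad
Superposition: θ = Σ θ_i = 4197/31250000 rad ≈ 0.000134 rad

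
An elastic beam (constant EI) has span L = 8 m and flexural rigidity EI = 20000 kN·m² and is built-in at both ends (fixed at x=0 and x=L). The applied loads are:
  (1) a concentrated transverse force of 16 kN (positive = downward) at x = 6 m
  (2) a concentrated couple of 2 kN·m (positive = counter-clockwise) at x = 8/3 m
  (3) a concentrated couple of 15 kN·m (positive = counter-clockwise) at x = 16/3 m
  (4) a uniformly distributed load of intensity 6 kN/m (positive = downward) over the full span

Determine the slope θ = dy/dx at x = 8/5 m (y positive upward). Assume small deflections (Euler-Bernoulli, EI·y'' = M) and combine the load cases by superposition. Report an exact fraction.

Load 1 — point force P=16 kN at a=6 m (b=L-a=2):
  θ_1 = -Pb²x(2aL-(3a+b)x)/(2L³EI)  [x≤a] = -16·2²·(8/5)·(2·6·8-(3·6+2)·(8/5))/(2·8³·20000) = -1/3125 rad
Load 2 — applied couple M₀=2 kN·m at a=8/3 m (b=L-a=16/3):
  θ_2 = (R_Ax²/2 - M_Ax)/EI  [x≤a] with R_A=1/3, M_A=0 = ((1/3)·(8/5)²/2 - 0·(8/5))/20000 = 1/46875 rad
Load 3 — applied couple M₀=15 kN·m at a=16/3 m (b=L-a=8/3):
  θ_3 = (R_Ax²/2 - M_Ax)/EI  [x≤a] with R_A=5/2, M_A=5 = ((5/2)·(8/5)²/2 - 5·(8/5))/20000 = -3/12500 rad
Load 4 — uniform load w=6 kN/m over full span:
  θ_4 = -wx(L-x)(L-2x)/(12EI) = -6·(8/5)·(8-(8/5))·(8-2·(8/5))/(12·20000) = -96/78125 rad
Superposition: θ = Σ θ_i = -1657/937500 rad ≈ -0.001767 rad

θ(8/5) = -1657/937500 rad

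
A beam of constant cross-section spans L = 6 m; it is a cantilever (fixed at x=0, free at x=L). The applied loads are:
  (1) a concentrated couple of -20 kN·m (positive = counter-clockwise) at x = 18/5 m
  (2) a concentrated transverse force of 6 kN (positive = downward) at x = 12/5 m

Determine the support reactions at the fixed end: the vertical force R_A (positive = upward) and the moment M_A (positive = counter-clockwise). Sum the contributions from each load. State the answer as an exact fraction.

Load 1 — applied couple M₀=-20 kN·m at a=18/5 m (b=L-a=12/5):
  R_A = 0 kN
  M_A = -M₀ = -(-20) = 20 kN·m
Load 2 — point force P=6 kN at a=12/5 m (b=L-a=18/5):
  R_A = P = 6 kN
  M_A = Pa = 6·(12/5) = 72/5 kN·m
Superposition: R_A = 6 kN, M_A = 172/5 kN·m

R_A = 6 kN, M_A = 172/5 kN·m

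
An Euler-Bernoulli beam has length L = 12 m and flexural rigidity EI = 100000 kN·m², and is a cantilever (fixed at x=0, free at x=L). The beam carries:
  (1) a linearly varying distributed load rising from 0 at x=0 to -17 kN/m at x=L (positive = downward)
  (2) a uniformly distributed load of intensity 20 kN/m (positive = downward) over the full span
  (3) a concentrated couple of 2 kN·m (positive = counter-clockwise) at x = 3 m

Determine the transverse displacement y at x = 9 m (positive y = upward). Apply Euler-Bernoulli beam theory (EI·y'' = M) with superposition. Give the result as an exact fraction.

y(9) = -2116863/16000000 m

Load 1 — triangular load w₀=-17 kN/m (0→w₀ over full span):
  y_1 = (w₀Lx³/12-w₀L²x²/6-w₀x⁵/(120L))/EI = ((-17)·12·9³/12-(-17)·12²·9²/6-(-17)·9⁵/(120·12))/100000 = 3416337/16000000 m
Load 2 — uniform load w=20 kN/m over full span:
  y_2 = -wx²(x²-4Lx+6L²)/(24EI) = -20·9²·(9²-4·12·9+6·12²)/(24·100000) = -13851/40000 m
Load 3 — applied couple M₀=2 kN·m at a=3 m (b=L-a=9):
  y_3 = M₀a(2x-a)/(2EI)  [x>a] = 2·3·(2·9-3)/(2·100000) = 9/20000 m
Superposition: y = Σ y_i = -2116863/16000000 m ≈ -0.132304 m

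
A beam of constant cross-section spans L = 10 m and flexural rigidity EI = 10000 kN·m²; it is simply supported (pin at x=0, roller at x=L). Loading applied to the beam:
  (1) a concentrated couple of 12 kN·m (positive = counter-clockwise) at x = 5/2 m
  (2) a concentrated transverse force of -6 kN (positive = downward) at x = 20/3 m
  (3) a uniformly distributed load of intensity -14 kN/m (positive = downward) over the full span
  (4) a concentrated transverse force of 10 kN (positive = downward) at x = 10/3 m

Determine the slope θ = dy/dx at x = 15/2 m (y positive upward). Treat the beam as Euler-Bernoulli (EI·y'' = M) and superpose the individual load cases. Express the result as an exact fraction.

Load 1 — applied couple M₀=12 kN·m at a=5/2 m (b=L-a=15/2):
  θ_1 = (M₀x²/(2L)-M₀(x-a)+C₁)/EI  [x>a] with C₁=M₀(3b²-L²)/(6L)=55/4 = (12·(15/2)²/(2·10)-12·((15/2)-(5/2))+(55/4))/10000 = -1/800 rad
Load 2 — point force P=-6 kN at a=20/3 m (b=L-a=10/3):
  θ_2 = -Pa(2L²-6Lx+3x²+a²)/(6LEI)  [x>a] = -(-6)·(20/3)·(2·10²-6·10·(15/2)+3·(15/2)²+(20/3)²)/(6·10·10000) = -53/21600 rad
Load 3 — uniform load w=-14 kN/m over full span:
  θ_3 = -w(L³-6Lx²+4x³)/(24EI) = -(-14)·(10³-6·10·(15/2)²+4·(15/2)³)/(24·10000) = -77/1920 rad
Load 4 — point force P=10 kN at a=10/3 m (b=L-a=20/3):
  θ_4 = -Pa(2L²-6Lx+3x²+a²)/(6LEI)  [x>a] = -10·(10/3)·(2·10²-6·10·(15/2)+3·(15/2)²+(10/3)²)/(6·10·10000) = 101/25920 rad
Superposition: θ = Σ θ_i = -2069/51840 rad ≈ -0.039911 rad

θ(15/2) = -2069/51840 rad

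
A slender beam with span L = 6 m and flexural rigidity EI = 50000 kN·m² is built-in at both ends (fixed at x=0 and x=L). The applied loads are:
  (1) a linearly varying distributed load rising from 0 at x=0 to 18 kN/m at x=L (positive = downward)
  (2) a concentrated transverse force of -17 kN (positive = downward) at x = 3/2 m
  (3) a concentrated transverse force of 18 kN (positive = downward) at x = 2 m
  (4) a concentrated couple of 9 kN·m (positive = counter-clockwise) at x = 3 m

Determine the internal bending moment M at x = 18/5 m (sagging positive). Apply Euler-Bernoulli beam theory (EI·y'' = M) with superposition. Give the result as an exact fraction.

M(18/5) = 47393/4000 kN·m

Load 1 — triangular load w₀=18 kN/m (0→w₀ over full span):
  M_1 = 3w₀Lx/20 - w₀L²/30 - w₀x³/(6L) = 3·18·6·(18/5)/20 - 18·6²/30 - 18·(18/5)³/(6·6) = 1674/125 kN·m
Load 2 — point force P=-17 kN at a=3/2 m (b=L-a=9/2):
  M_2 = Pa²(a+3b)(L-x)/L³ - Pa²b/L²  [x>a] = (-17)·(3/2)²·((3/2)+3·(9/2))·(6-(18/5))/6³ - (-17)·(3/2)²·(9/2)/6² = -51/32 kN·m
Load 3 — point force P=18 kN at a=2 m (b=L-a=4):
  M_3 = Pa²(a+3b)(L-x)/L³ - Pa²b/L²  [x>a] = 18·2²·(2+3·4)·(6-(18/5))/6³ - 18·2²·4/6² = 16/5 kN·m
Load 4 — applied couple M₀=9 kN·m at a=3 m (b=L-a=3):
  M_4 = R_Ax - M_A - M₀  [x>a] with R_A=9/4, M_A=9/4 = (9/4)·(18/5) - (9/4) - 9 = -63/20 kN·m
Superposition: M = Σ M_i = 47393/4000 kN·m ≈ 11.848250 kN·m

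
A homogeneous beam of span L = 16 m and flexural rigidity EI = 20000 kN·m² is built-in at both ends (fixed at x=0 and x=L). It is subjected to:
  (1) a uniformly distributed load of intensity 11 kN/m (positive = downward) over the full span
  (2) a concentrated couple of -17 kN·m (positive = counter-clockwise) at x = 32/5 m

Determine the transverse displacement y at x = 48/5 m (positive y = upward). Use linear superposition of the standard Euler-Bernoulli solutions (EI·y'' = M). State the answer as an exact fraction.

y(48/5) = -173312/1953125 m

Load 1 — uniform load w=11 kN/m over full span:
  y_1 = -wx²(L-x)²/(24EI) = -11·(48/5)²·(16-(48/5))²/(24·20000) = -33792/390625 m
Load 2 — applied couple M₀=-17 kN·m at a=32/5 m (b=L-a=48/5):
  y_2 = (R_Ax³/6 - M_Ax²/2 - M₀(x-a)²/2)/EI  [x>a] with R_A=-153/100, M_A=-51/25 = ((-153/100)·(48/5)³/6 - (-51/25)·(48/5)²/2 - (-17)·((48/5)-(32/5))²/2)/20000 = -4352/1953125 m
Superposition: y = Σ y_i = -173312/1953125 m ≈ -0.088736 m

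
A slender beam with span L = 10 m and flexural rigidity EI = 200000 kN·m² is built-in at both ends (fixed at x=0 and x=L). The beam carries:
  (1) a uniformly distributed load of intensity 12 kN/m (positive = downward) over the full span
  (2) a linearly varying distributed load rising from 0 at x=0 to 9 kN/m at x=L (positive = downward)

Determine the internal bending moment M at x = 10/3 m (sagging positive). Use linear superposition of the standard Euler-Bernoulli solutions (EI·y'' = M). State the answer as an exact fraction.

Load 1 — uniform load w=12 kN/m over full span:
  M_1 = wLx/2 - wL²/12 - wx²/2 = 12·10·(10/3)/2 - 12·10²/12 - 12·(10/3)²/2 = 100/3 kN·m
Load 2 — triangular load w₀=9 kN/m (0→w₀ over full span):
  M_2 = 3w₀Lx/20 - w₀L²/30 - w₀x³/(6L) = 3·9·10·(10/3)/20 - 9·10²/30 - 9·(10/3)³/(6·10) = 85/9 kN·m
Superposition: M = Σ M_i = 385/9 kN·m ≈ 42.777778 kN·m

M(10/3) = 385/9 kN·m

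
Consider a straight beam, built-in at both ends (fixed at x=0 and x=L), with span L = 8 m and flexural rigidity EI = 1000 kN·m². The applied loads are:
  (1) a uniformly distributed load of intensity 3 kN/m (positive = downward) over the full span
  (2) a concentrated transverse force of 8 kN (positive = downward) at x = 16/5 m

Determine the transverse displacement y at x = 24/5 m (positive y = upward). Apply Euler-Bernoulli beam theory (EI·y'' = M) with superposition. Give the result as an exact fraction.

Load 1 — uniform load w=3 kN/m over full span:
  y_1 = -wx²(L-x)²/(24EI) = -3·(24/5)²·(8-(24/5))²/(24·1000) = -2304/78125 m
Load 2 — point force P=8 kN at a=16/5 m (b=L-a=24/5):
  y_2 = -Pa²(L-x)²(3bL-(3b+a)(L-x))/(6L³EI)  [x>a] = -8·(16/5)²·(8-(24/5))²·(3·(24/5)·8-(3·(24/5)+(16/5))·(8-(24/5)))/(6·8³·1000) = -94208/5859375 m
Superposition: y = Σ y_i = -267008/5859375 m ≈ -0.045569 m

y(24/5) = -267008/5859375 m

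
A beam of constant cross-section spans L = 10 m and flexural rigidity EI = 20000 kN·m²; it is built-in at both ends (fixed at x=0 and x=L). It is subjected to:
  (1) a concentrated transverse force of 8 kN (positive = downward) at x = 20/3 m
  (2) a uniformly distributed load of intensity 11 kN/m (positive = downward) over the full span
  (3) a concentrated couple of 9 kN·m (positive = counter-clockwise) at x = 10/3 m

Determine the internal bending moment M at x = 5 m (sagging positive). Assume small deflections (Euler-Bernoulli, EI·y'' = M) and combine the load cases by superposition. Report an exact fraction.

M(5) = 851/18 kN·m

Load 1 — point force P=8 kN at a=20/3 m (b=L-a=10/3):
  M_1 = Pb²(3a+b)x/L³ - Pab²/L²  [x≤a] = 8·(10/3)²·(3·(20/3)+(10/3))·5/10³ - 8·(20/3)·(10/3)²/10² = 40/9 kN·m
Load 2 — uniform load w=11 kN/m over full span:
  M_2 = wLx/2 - wL²/12 - wx²/2 = 11·10·5/2 - 11·10²/12 - 11·5²/2 = 275/6 kN·m
Load 3 — applied couple M₀=9 kN·m at a=10/3 m (b=L-a=20/3):
  M_3 = R_Ax - M_A - M₀  [x>a] with R_A=6/5, M_A=0 = (6/5)·5 - 0 - 9 = -3 kN·m
Superposition: M = Σ M_i = 851/18 kN·m ≈ 47.277778 kN·m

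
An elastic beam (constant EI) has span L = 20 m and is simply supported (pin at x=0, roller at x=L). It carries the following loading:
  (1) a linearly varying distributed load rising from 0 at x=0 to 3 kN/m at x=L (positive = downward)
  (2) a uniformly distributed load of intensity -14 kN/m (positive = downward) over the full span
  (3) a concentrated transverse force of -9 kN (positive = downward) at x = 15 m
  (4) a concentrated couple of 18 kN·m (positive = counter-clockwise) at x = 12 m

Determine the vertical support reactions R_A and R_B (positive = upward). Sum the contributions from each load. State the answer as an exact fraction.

Load 1 — triangular load w₀=3 kN/m (0→w₀ over full span):
  R_A = w₀L/6 = 3·20/6 = 10 kN
  R_B = w₀L/3 = 3·20/3 = 20 kN
Load 2 — uniform load w=-14 kN/m over full span:
  R_A = wL/2 = (-14)·20/2 = -140 kN
  R_B = wL/2 = (-14)·20/2 = -140 kN
Load 3 — point force P=-9 kN at a=15 m (b=L-a=5):
  R_A = Pb/L = (-9)·5/20 = -9/4 kN
  R_B = Pa/L = (-9)·15/20 = -27/4 kN
Load 4 — applied couple M₀=18 kN·m at a=12 m (b=L-a=8):
  R_A = M₀/L = 18/20 = 9/10 kN
  R_B = -M₀/L = -18/20 = -9/10 kN
Superposition: R_A = -2627/20 kN, R_B = -2553/20 kN

R_A = -2627/20 kN, R_B = -2553/20 kN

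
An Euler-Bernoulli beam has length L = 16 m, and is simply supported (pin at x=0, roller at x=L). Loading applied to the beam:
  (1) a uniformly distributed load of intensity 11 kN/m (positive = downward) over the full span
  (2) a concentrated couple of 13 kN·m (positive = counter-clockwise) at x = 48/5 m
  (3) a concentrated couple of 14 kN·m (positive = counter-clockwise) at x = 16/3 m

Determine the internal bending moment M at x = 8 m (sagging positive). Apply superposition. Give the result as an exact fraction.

Load 1 — uniform load w=11 kN/m over full span:
  M_1 = wx(L-x)/2 = 11·8·(16-8)/2 = 352 kN·m
Load 2 — applied couple M₀=13 kN·m at a=48/5 m (b=L-a=32/5):
  M_2 = M₀x/L  [x≤a] = 13·8/16 = 13/2 kN·m
Load 3 — applied couple M₀=14 kN·m at a=16/3 m (b=L-a=32/3):
  M_3 = M₀x/L - M₀  [x>a] = 14·8/16 - 14 = -7 kN·m
Superposition: M = Σ M_i = 703/2 kN·m ≈ 351.500000 kN·m

M(8) = 703/2 kN·m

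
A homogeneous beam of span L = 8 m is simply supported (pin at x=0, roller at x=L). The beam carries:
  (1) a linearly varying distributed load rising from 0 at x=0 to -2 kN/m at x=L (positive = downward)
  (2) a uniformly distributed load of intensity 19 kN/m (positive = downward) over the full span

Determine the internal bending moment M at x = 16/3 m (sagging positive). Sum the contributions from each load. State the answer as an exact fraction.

M(16/3) = 10304/81 kN·m

Load 1 — triangular load w₀=-2 kN/m (0→w₀ over full span):
  M_1 = w₀Lx/6 - w₀x³/(6L) = (-2)·8·(16/3)/6 - (-2)·(16/3)³/(6·8) = -640/81 kN·m
Load 2 — uniform load w=19 kN/m over full span:
  M_2 = wx(L-x)/2 = 19·(16/3)·(8-(16/3))/2 = 1216/9 kN·m
Superposition: M = Σ M_i = 10304/81 kN·m ≈ 127.209877 kN·m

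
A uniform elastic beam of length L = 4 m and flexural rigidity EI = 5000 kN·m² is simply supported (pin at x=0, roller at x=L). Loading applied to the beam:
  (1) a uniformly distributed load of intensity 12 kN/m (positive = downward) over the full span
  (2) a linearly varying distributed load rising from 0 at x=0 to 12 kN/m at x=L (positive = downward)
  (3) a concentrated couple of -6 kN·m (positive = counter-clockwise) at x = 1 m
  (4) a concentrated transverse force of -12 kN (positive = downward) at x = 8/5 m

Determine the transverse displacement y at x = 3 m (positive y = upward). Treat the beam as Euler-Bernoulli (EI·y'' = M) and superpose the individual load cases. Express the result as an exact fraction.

y(3) = -36423/5000000 m

Load 1 — uniform load w=12 kN/m over full span:
  y_1 = -wx(L³-2Lx²+x³)/(24EI) = -12·3·(4³-2·4·3²+3³)/(24·5000) = -57/10000 m
Load 2 — triangular load w₀=12 kN/m (0→w₀ over full span):
  y_2 = -w₀x(7L⁴-10L²x²+3x⁴)/(360LEI) = -12·3·(7·4⁴-10·4²·3²+3·3⁴)/(360·4·5000) = -119/40000 m
Load 3 — applied couple M₀=-6 kN·m at a=1 m (b=L-a=3):
  y_3 = (M₀x³/(6L)-M₀(x-a)²/2+C₁x)/EI  [x>a] with C₁=M₀(3b²-L²)/(6L)=-11/4 = ((-6)·3³/(6·4)-(-6)·(3-1)²/2+(-11/4)·3)/5000 = -3/5000 m
Load 4 — point force P=-12 kN at a=8/5 m (b=L-a=12/5):
  y_4 = -Pa(L-x)(2Lx-a²-x²)/(6LEI)  [x>a] = -(-12)·(8/5)·(4-3)·(2·4·3-(8/5)²-3²)/(6·4·5000) = 311/156250 m
Superposition: y = Σ y_i = -36423/5000000 m ≈ -0.007285 m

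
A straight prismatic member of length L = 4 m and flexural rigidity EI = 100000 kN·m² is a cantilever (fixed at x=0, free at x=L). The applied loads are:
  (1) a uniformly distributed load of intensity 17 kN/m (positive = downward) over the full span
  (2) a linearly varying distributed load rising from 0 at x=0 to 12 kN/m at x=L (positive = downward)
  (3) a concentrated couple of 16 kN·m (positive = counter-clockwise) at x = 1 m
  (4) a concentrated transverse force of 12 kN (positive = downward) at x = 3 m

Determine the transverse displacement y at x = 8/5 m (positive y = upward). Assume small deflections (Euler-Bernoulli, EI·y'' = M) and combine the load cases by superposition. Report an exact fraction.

y(8/5) = -426537/195312500 m

Load 1 — uniform load w=17 kN/m over full span:
  y_1 = -wx²(x²-4Lx+6L²)/(24EI) = -17·(8/5)²·((8/5)²-4·4·(8/5)+6·4²)/(24·100000) = -2584/1953125 m
Load 2 — triangular load w₀=12 kN/m (0→w₀ over full span):
  y_2 = (w₀Lx³/12-w₀L²x²/6-w₀x⁵/(120L))/EI = (12·4·(8/5)³/12-12·4²·(8/5)²/6-12·(8/5)⁵/(120·4))/100000 = -32128/48828125 m
Load 3 — applied couple M₀=16 kN·m at a=1 m (b=L-a=3):
  y_3 = M₀a(2x-a)/(2EI)  [x>a] = 16·1·(2·(8/5)-1)/(2·100000) = 11/62500 m
Load 4 — point force P=12 kN at a=3 m (b=L-a=1):
  y_4 = -Px²(3a-x)/(6EI)  [x≤a] = -12·(8/5)²·(3·3-(8/5))/(6·100000) = -148/390625 m
Superposition: y = Σ y_i = -426537/195312500 m ≈ -0.002184 m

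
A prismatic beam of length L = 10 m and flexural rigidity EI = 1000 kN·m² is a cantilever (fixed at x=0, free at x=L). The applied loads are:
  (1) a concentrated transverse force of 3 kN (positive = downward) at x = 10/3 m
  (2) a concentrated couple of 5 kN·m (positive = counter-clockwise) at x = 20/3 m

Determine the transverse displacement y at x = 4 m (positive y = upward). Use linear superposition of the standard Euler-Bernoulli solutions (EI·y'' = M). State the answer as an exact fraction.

y(4) = -11/1350 m

Load 1 — point force P=3 kN at a=10/3 m (b=L-a=20/3):
  y_1 = -Pa²(3x-a)/(6EI)  [x>a] = -3·(10/3)²·(3·4-(10/3))/(6·1000) = -13/270 m
Load 2 — applied couple M₀=5 kN·m at a=20/3 m (b=L-a=10/3):
  y_2 = M₀x²/(2EI)  [x≤a] = 5·4²/(2·1000) = 1/25 m
Superposition: y = Σ y_i = -11/1350 m ≈ -0.008148 m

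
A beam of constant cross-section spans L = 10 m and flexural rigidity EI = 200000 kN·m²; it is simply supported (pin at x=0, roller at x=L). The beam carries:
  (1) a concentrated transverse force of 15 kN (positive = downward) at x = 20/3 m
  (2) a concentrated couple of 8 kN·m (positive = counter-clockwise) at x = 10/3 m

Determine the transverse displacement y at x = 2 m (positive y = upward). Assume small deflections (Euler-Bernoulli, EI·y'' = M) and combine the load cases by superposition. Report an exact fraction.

Load 1 — point force P=15 kN at a=20/3 m (b=L-a=10/3):
  y_1 = -Pbx(L²-b²-x²)/(6LEI)  [x≤a] = -15·(10/3)·2·(10²-(10/3)²-2²)/(6·10·200000) = -191/270000 m
Load 2 — applied couple M₀=8 kN·m at a=10/3 m (b=L-a=20/3):
  y_2 = (M₀x³/(6L)+C₁x)/EI  [x≤a] with C₁=M₀(3b²-L²)/(6L)=40/9 = (8·2³/(6·10)+(40/9)·2)/200000 = 7/140625 m
Superposition: y = Σ y_i = -4439/6750000 m ≈ -0.000658 m

y(2) = -4439/6750000 m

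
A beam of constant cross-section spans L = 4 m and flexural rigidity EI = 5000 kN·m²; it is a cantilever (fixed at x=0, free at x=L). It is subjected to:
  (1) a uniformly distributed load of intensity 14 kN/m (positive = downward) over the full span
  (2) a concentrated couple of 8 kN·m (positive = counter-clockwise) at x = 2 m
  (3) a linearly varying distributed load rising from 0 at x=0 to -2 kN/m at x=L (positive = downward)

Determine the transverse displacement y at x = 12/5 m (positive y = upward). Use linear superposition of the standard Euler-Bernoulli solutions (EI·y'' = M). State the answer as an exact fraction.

y(12/5) = -329402/9765625 m

Load 1 — uniform load w=14 kN/m over full span:
  y_1 = -wx²(x²-4Lx+6L²)/(24EI) = -14·(12/5)²·((12/5)²-4·4·(12/5)+6·4²)/(24·5000) = -16632/390625 m
Load 2 — applied couple M₀=8 kN·m at a=2 m (b=L-a=2):
  y_2 = M₀a(2x-a)/(2EI)  [x>a] = 8·2·(2·(12/5)-2)/(2·5000) = 14/3125 m
Load 3 — triangular load w₀=-2 kN/m (0→w₀ over full span):
  y_3 = (w₀Lx³/12-w₀L²x²/6-w₀x⁵/(120L))/EI = ((-2)·4·(12/5)³/12-(-2)·4²·(12/5)²/6-(-2)·(12/5)⁵/(120·4))/5000 = 42648/9765625 m
Superposition: y = Σ y_i = -329402/9765625 m ≈ -0.033731 m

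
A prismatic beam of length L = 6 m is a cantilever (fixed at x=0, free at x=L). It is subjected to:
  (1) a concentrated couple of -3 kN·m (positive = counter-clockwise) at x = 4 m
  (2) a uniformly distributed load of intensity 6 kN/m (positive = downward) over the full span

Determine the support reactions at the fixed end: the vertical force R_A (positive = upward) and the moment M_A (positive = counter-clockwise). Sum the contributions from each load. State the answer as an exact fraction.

Load 1 — applied couple M₀=-3 kN·m at a=4 m (b=L-a=2):
  R_A = 0 kN
  M_A = -M₀ = -(-3) = 3 kN·m
Load 2 — uniform load w=6 kN/m over full span:
  R_A = wL = 6·6 = 36 kN
  M_A = wL²/2 = 6·6²/2 = 108 kN·m
Superposition: R_A = 36 kN, M_A = 111 kN·m

R_A = 36 kN, M_A = 111 kN·m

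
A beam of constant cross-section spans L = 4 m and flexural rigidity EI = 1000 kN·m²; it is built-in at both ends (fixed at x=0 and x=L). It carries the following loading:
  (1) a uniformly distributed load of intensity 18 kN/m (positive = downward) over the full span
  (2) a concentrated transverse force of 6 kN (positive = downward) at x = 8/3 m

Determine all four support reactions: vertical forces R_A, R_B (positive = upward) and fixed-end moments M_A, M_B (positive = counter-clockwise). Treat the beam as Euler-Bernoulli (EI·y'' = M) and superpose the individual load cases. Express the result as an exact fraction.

Load 1 — uniform load w=18 kN/m over full span:
  R_A = wL/2 = 18·4/2 = 36 kN
  M_A = wL²/12 = 18·4²/12 = 24 kN·m
  R_B = wL/2 = 18·4/2 = 36 kN
  M_B = -wL²/12 = -18·4²/12 = -24 kN·m
Load 2 — point force P=6 kN at a=8/3 m (b=L-a=4/3):
  R_A = Pb²(3a+b)/L³ = 6·(4/3)²·(3·(8/3)+(4/3))/4³ = 14/9 kN
  M_A = Pab²/L² = 6·(8/3)·(4/3)²/4² = 16/9 kN·m
  R_B = Pa²(a+3b)/L³ = 6·(8/3)²·((8/3)+3·(4/3))/4³ = 40/9 kN
  M_B = -Pa²b/L² = -6·(8/3)²·(4/3)/4² = -32/9 kN·m
Superposition: R_A = 338/9 kN, M_A = 232/9 kN·m, R_B = 364/9 kN, M_B = -248/9 kN·m

R_A = 338/9 kN, M_A = 232/9 kN·m, R_B = 364/9 kN, M_B = -248/9 kN·m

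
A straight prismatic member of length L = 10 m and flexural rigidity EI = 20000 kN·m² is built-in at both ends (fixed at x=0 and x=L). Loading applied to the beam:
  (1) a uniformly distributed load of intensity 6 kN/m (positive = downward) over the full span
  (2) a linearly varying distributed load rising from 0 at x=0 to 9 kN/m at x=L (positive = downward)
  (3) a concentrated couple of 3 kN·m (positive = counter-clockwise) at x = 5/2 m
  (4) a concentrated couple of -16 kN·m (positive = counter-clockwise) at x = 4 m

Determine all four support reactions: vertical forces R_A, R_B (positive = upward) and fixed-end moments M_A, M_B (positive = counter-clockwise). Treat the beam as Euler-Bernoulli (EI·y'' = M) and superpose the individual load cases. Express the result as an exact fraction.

Load 1 — uniform load w=6 kN/m over full span:
  R_A = wL/2 = 6·10/2 = 30 kN
  M_A = wL²/12 = 6·10²/12 = 50 kN·m
  R_B = wL/2 = 6·10/2 = 30 kN
  M_B = -wL²/12 = -6·10²/12 = -50 kN·m
Load 2 — triangular load w₀=9 kN/m (0→w₀ over full span):
  R_A = 3w₀L/20 = 3·9·10/20 = 27/2 kN
  M_A = w₀L²/30 = 9·10²/30 = 30 kN·m
  R_B = 7w₀L/20 = 7·9·10/20 = 63/2 kN
  M_B = -w₀L²/20 = -9·10²/20 = -45 kN·m
Load 3 — applied couple M₀=3 kN·m at a=5/2 m (b=L-a=15/2):
  R_A = 6M₀ab/L³ = 6·3·(5/2)·(15/2)/10³ = 27/80 kN
  M_A = M₀b(2a-b)/L² = 3·(15/2)·(2·(5/2)-(15/2))/10² = -9/16 kN·m
  R_B = -6M₀ab/L³ = -6·3·(5/2)·(15/2)/10³ = -27/80 kN
  M_B = M₀a(2b-a)/L² = 3·(5/2)·(2·(15/2)-(5/2))/10² = 15/16 kN·m
Load 4 — applied couple M₀=-16 kN·m at a=4 m (b=L-a=6):
  R_A = 6M₀ab/L³ = 6·(-16)·4·6/10³ = -288/125 kN
  M_A = M₀b(2a-b)/L² = (-16)·6·(2·4-6)/10² = -48/25 kN·m
  R_B = -6M₀ab/L³ = -6·(-16)·4·6/10³ = 288/125 kN
  M_B = M₀a(2b-a)/L² = (-16)·4·(2·6-4)/10² = -128/25 kN·m
Superposition: R_A = 83067/2000 kN, M_A = 31007/400 kN·m, R_B = 126933/2000 kN, M_B = -39673/400 kN·m

R_A = 83067/2000 kN, M_A = 31007/400 kN·m, R_B = 126933/2000 kN, M_B = -39673/400 kN·m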